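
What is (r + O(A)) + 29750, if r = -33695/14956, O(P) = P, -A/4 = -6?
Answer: 445266249/14956 ≈ 29772.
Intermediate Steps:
A = 24 (A = -4*(-6) = 24)
r = -33695/14956 (r = -33695*1/14956 = -33695/14956 ≈ -2.2529)
(r + O(A)) + 29750 = (-33695/14956 + 24) + 29750 = 325249/14956 + 29750 = 445266249/14956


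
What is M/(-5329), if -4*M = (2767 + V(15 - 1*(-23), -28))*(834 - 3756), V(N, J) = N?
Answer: -4098105/10658 ≈ -384.51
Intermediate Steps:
M = 4098105/2 (M = -(2767 + (15 - 1*(-23)))*(834 - 3756)/4 = -(2767 + (15 + 23))*(-2922)/4 = -(2767 + 38)*(-2922)/4 = -2805*(-2922)/4 = -¼*(-8196210) = 4098105/2 ≈ 2.0491e+6)
M/(-5329) = (4098105/2)/(-5329) = (4098105/2)*(-1/5329) = -4098105/10658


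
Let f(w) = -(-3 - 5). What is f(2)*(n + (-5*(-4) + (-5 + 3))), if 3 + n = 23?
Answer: 304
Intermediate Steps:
n = 20 (n = -3 + 23 = 20)
f(w) = 8 (f(w) = -1*(-8) = 8)
f(2)*(n + (-5*(-4) + (-5 + 3))) = 8*(20 + (-5*(-4) + (-5 + 3))) = 8*(20 + (20 - 2)) = 8*(20 + 18) = 8*38 = 304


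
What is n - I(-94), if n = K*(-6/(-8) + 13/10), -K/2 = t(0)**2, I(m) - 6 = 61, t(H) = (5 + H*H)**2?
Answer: -5259/2 ≈ -2629.5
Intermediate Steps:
t(H) = (5 + H**2)**2
I(m) = 67 (I(m) = 6 + 61 = 67)
K = -1250 (K = -2*(5 + 0**2)**4 = -2*(5 + 0)**4 = -2*(5**2)**2 = -2*25**2 = -2*625 = -1250)
n = -5125/2 (n = -1250*(-6/(-8) + 13/10) = -1250*(-6*(-1/8) + 13*(1/10)) = -1250*(3/4 + 13/10) = -1250*41/20 = -5125/2 ≈ -2562.5)
n - I(-94) = -5125/2 - 1*67 = -5125/2 - 67 = -5259/2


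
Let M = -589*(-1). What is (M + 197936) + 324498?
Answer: 523023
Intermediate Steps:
M = 589
(M + 197936) + 324498 = (589 + 197936) + 324498 = 198525 + 324498 = 523023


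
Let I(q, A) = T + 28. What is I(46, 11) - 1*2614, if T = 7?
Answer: -2579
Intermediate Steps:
I(q, A) = 35 (I(q, A) = 7 + 28 = 35)
I(46, 11) - 1*2614 = 35 - 1*2614 = 35 - 2614 = -2579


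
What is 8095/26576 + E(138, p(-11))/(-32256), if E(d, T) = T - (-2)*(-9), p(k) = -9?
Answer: 1818263/5953024 ≈ 0.30544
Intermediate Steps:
E(d, T) = -18 + T (E(d, T) = T - 1*18 = T - 18 = -18 + T)
8095/26576 + E(138, p(-11))/(-32256) = 8095/26576 + (-18 - 9)/(-32256) = 8095*(1/26576) - 27*(-1/32256) = 8095/26576 + 3/3584 = 1818263/5953024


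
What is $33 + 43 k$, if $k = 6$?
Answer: $291$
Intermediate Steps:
$33 + 43 k = 33 + 43 \cdot 6 = 33 + 258 = 291$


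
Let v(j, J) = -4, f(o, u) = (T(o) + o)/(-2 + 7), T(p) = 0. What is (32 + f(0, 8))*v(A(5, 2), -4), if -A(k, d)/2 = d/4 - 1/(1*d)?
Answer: -128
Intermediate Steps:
f(o, u) = o/5 (f(o, u) = (0 + o)/(-2 + 7) = o/5)
A(k, d) = 2/d - d/2 (A(k, d) = -2*(d/4 - 1/(1*d)) = -2*(d*(1/4) - 1/d) = -2*(d/4 - 1/d) = -2*(-1/d + d/4) = 2/d - d/2)
(32 + f(0, 8))*v(A(5, 2), -4) = (32 + (1/5)*0)*(-4) = (32 + 0)*(-4) = 32*(-4) = -128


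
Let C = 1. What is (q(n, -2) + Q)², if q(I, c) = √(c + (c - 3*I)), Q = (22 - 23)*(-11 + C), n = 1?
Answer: (10 + I*√7)² ≈ 93.0 + 52.915*I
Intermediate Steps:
Q = 10 (Q = (22 - 23)*(-11 + 1) = -1*(-10) = 10)
q(I, c) = √(-3*I + 2*c)
(q(n, -2) + Q)² = (√(-3*1 + 2*(-2)) + 10)² = (√(-3 - 4) + 10)² = (√(-7) + 10)² = (I*√7 + 10)² = (10 + I*√7)²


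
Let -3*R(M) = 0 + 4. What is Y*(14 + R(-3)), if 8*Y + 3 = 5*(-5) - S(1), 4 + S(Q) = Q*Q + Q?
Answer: -247/6 ≈ -41.167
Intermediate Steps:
S(Q) = -4 + Q + Q**2 (S(Q) = -4 + (Q*Q + Q) = -4 + (Q**2 + Q) = -4 + (Q + Q**2) = -4 + Q + Q**2)
Y = -13/4 (Y = -3/8 + (5*(-5) - (-4 + 1 + 1**2))/8 = -3/8 + (-25 - (-4 + 1 + 1))/8 = -3/8 + (-25 - 1*(-2))/8 = -3/8 + (-25 + 2)/8 = -3/8 + (1/8)*(-23) = -3/8 - 23/8 = -13/4 ≈ -3.2500)
R(M) = -4/3 (R(M) = -(0 + 4)/3 = -1/3*4 = -4/3)
Y*(14 + R(-3)) = -13*(14 - 4/3)/4 = -13/4*38/3 = -247/6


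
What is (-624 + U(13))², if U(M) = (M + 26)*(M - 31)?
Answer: 1758276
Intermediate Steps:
U(M) = (-31 + M)*(26 + M) (U(M) = (26 + M)*(-31 + M) = (-31 + M)*(26 + M))
(-624 + U(13))² = (-624 + (-806 + 13² - 5*13))² = (-624 + (-806 + 169 - 65))² = (-624 - 702)² = (-1326)² = 1758276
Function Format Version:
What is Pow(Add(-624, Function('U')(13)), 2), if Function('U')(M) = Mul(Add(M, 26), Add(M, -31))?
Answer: 1758276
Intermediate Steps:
Function('U')(M) = Mul(Add(-31, M), Add(26, M)) (Function('U')(M) = Mul(Add(26, M), Add(-31, M)) = Mul(Add(-31, M), Add(26, M)))
Pow(Add(-624, Function('U')(13)), 2) = Pow(Add(-624, Add(-806, Pow(13, 2), Mul(-5, 13))), 2) = Pow(Add(-624, Add(-806, 169, -65)), 2) = Pow(Add(-624, -702), 2) = Pow(-1326, 2) = 1758276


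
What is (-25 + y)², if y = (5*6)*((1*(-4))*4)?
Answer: 255025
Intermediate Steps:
y = -480 (y = 30*(-4*4) = 30*(-16) = -480)
(-25 + y)² = (-25 - 480)² = (-505)² = 255025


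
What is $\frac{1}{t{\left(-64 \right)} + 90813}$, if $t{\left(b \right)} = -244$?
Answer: $\frac{1}{90569} \approx 1.1041 \cdot 10^{-5}$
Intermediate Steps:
$\frac{1}{t{\left(-64 \right)} + 90813} = \frac{1}{-244 + 90813} = \frac{1}{90569}$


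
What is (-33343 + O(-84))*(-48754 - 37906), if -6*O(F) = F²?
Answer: 2991416540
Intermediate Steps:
O(F) = -F²/6
(-33343 + O(-84))*(-48754 - 37906) = (-33343 - ⅙*(-84)²)*(-48754 - 37906) = (-33343 - ⅙*7056)*(-86660) = (-33343 - 1176)*(-86660) = -34519*(-86660) = 2991416540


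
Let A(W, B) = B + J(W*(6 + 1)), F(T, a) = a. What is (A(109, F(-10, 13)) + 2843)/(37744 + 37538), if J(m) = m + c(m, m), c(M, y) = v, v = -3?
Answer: 1808/37641 ≈ 0.048033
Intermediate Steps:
c(M, y) = -3
J(m) = -3 + m (J(m) = m - 3 = -3 + m)
A(W, B) = -3 + B + 7*W (A(W, B) = B + (-3 + W*(6 + 1)) = B + (-3 + W*7) = B + (-3 + 7*W) = -3 + B + 7*W)
(A(109, F(-10, 13)) + 2843)/(37744 + 37538) = ((-3 + 13 + 7*109) + 2843)/(37744 + 37538) = ((-3 + 13 + 763) + 2843)/75282 = (773 + 2843)*(1/75282) = 3616*(1/75282) = 1808/37641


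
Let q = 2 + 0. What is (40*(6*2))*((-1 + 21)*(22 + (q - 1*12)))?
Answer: 115200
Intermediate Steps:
q = 2
(40*(6*2))*((-1 + 21)*(22 + (q - 1*12))) = (40*(6*2))*((-1 + 21)*(22 + (2 - 1*12))) = (40*12)*(20*(22 + (2 - 12))) = 480*(20*(22 - 10)) = 480*(20*12) = 480*240 = 115200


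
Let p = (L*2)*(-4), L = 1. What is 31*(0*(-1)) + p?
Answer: -8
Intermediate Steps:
p = -8 (p = (1*2)*(-4) = 2*(-4) = -8)
31*(0*(-1)) + p = 31*(0*(-1)) - 8 = 31*0 - 8 = 0 - 8 = -8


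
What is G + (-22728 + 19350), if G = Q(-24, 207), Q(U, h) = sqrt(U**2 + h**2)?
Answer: -3378 + 15*sqrt(193) ≈ -3169.6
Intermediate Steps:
G = 15*sqrt(193) (G = sqrt((-24)**2 + 207**2) = sqrt(576 + 42849) = sqrt(43425) = 15*sqrt(193) ≈ 208.39)
G + (-22728 + 19350) = 15*sqrt(193) + (-22728 + 19350) = 15*sqrt(193) - 3378 = -3378 + 15*sqrt(193)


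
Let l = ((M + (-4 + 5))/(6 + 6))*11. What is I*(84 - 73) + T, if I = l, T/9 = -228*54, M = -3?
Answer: -664969/6 ≈ -1.1083e+5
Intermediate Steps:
T = -110808 (T = 9*(-228*54) = 9*(-12312) = -110808)
l = -11/6 (l = ((-3 + (-4 + 5))/(6 + 6))*11 = ((-3 + 1)/12)*11 = -2*1/12*11 = -1/6*11 = -11/6 ≈ -1.8333)
I = -11/6 ≈ -1.8333
I*(84 - 73) + T = -11*(84 - 73)/6 - 110808 = -11/6*11 - 110808 = -121/6 - 110808 = -664969/6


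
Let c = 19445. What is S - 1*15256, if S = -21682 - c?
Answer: -56383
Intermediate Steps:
S = -41127 (S = -21682 - 1*19445 = -21682 - 19445 = -41127)
S - 1*15256 = -41127 - 1*15256 = -41127 - 15256 = -56383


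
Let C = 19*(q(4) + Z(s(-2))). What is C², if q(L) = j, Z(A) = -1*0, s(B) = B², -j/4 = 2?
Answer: 23104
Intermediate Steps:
j = -8 (j = -4*2 = -8)
Z(A) = 0
q(L) = -8
C = -152 (C = 19*(-8 + 0) = 19*(-8) = -152)
C² = (-152)² = 23104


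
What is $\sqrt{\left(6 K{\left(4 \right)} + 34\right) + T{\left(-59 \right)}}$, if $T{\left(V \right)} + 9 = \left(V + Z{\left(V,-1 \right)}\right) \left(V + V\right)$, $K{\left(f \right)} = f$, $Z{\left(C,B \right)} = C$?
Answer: $\sqrt{13973} \approx 118.21$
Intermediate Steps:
$T{\left(V \right)} = -9 + 4 V^{2}$ ($T{\left(V \right)} = -9 + \left(V + V\right) \left(V + V\right) = -9 + 2 V 2 V = -9 + 4 V^{2}$)
$\sqrt{\left(6 K{\left(4 \right)} + 34\right) + T{\left(-59 \right)}} = \sqrt{\left(6 \cdot 4 + 34\right) - \left(9 - 4 \left(-59\right)^{2}\right)} = \sqrt{\left(24 + 34\right) + \left(-9 + 4 \cdot 3481\right)} = \sqrt{58 + \left(-9 + 13924\right)} = \sqrt{58 + 13915} = \sqrt{13973}$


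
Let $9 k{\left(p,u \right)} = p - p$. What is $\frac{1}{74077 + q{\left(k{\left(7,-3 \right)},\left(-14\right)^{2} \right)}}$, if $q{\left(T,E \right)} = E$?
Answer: $\frac{1}{74273} \approx 1.3464 \cdot 10^{-5}$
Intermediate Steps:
$k{\left(p,u \right)} = 0$ ($k{\left(p,u \right)} = \frac{p - p}{9} = \frac{1}{9} \cdot 0 = 0$)
$\frac{1}{74077 + q{\left(k{\left(7,-3 \right)},\left(-14\right)^{2} \right)}} = \frac{1}{74077 + \left(-14\right)^{2}} = \frac{1}{74077 + 196} = \frac{1}{74273}$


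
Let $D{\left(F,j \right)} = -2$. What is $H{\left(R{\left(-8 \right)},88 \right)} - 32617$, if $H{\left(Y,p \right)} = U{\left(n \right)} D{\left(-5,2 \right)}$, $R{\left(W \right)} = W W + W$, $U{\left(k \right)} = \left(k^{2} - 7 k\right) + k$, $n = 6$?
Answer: $-32617$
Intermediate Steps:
$U{\left(k \right)} = k^{2} - 6 k$
$R{\left(W \right)} = W + W^{2}$ ($R{\left(W \right)} = W^{2} + W = W + W^{2}$)
$H{\left(Y,p \right)} = 0$ ($H{\left(Y,p \right)} = 6 \left(-6 + 6\right) \left(-2\right) = 6 \cdot 0 \left(-2\right) = 0 \left(-2\right) = 0$)
$H{\left(R{\left(-8 \right)},88 \right)} - 32617 = 0 - 32617 = -32617$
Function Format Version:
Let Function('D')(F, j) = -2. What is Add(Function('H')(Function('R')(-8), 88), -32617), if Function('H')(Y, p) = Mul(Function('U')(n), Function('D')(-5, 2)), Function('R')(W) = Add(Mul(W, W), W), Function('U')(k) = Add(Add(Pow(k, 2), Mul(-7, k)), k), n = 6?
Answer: -32617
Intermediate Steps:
Function('U')(k) = Add(Pow(k, 2), Mul(-6, k))
Function('R')(W) = Add(W, Pow(W, 2)) (Function('R')(W) = Add(Pow(W, 2), W) = Add(W, Pow(W, 2)))
Function('H')(Y, p) = 0 (Function('H')(Y, p) = Mul(Mul(6, Add(-6, 6)), -2) = Mul(Mul(6, 0), -2) = Mul(0, -2) = 0)
Add(Function('H')(Function('R')(-8), 88), -32617) = Add(0, -32617) = -32617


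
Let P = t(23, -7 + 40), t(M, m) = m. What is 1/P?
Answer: 1/33 ≈ 0.030303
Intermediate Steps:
P = 33 (P = -7 + 40 = 33)
1/P = 1/33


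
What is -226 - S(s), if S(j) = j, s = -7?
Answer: -219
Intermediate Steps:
-226 - S(s) = -226 - 1*(-7) = -226 + 7 = -219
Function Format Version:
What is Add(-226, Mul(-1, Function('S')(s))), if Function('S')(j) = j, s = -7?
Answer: -219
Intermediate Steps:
Add(-226, Mul(-1, Function('S')(s))) = Add(-226, Mul(-1, -7)) = Add(-226, 7) = -219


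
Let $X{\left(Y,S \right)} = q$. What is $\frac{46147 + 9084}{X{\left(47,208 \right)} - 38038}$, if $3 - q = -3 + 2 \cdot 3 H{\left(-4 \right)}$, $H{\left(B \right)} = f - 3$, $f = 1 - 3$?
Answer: $- \frac{55231}{38002} \approx -1.4534$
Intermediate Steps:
$f = -2$
$H{\left(B \right)} = -5$ ($H{\left(B \right)} = -2 - 3 = -5$)
$q = 36$ ($q = 3 - \left(-3 + 2 \cdot 3 \left(-5\right)\right) = 3 - \left(-3 + 6 \left(-5\right)\right) = 3 - \left(-3 - 30\right) = 3 - -33 = 3 + 33 = 36$)
$X{\left(Y,S \right)} = 36$
$\frac{46147 + 9084}{X{\left(47,208 \right)} - 38038} = \frac{46147 + 9084}{36 - 38038} = \frac{55231}{-38002} = 55231 \left(- \frac{1}{38002}\right) = - \frac{55231}{38002}$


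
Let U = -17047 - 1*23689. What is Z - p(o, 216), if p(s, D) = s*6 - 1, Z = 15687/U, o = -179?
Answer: 43775513/40736 ≈ 1074.6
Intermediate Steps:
U = -40736 (U = -17047 - 23689 = -40736)
Z = -15687/40736 (Z = 15687/(-40736) = 15687*(-1/40736) = -15687/40736 ≈ -0.38509)
p(s, D) = -1 + 6*s (p(s, D) = 6*s - 1 = -1 + 6*s)
Z - p(o, 216) = -15687/40736 - (-1 + 6*(-179)) = -15687/40736 - (-1 - 1074) = -15687/40736 - 1*(-1075) = -15687/40736 + 1075 = 43775513/40736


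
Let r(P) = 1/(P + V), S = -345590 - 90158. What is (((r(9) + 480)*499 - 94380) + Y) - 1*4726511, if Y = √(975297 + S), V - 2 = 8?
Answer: -87045550/19 + √539549 ≈ -4.5806e+6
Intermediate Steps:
V = 10 (V = 2 + 8 = 10)
S = -435748
r(P) = 1/(10 + P) (r(P) = 1/(P + 10) = 1/(10 + P))
Y = √539549 (Y = √(975297 - 435748) = √539549 ≈ 734.54)
(((r(9) + 480)*499 - 94380) + Y) - 1*4726511 = (((1/(10 + 9) + 480)*499 - 94380) + √539549) - 1*4726511 = (((1/19 + 480)*499 - 94380) + √539549) - 4726511 = (((9121/19)*499 - 94380) + √539549) - 4726511 = ((4551379/19 - 94380) + √539549) - 4726511 = (2758159/19 + √539549) - 4726511 = -87045550/19 + √539549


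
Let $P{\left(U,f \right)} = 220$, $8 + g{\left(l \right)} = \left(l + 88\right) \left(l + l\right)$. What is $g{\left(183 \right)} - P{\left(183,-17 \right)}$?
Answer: $98958$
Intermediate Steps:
$g{\left(l \right)} = -8 + 2 l \left(88 + l\right)$ ($g{\left(l \right)} = -8 + \left(l + 88\right) \left(l + l\right) = -8 + \left(88 + l\right) 2 l = -8 + 2 l \left(88 + l\right)$)
$g{\left(183 \right)} - P{\left(183,-17 \right)} = \left(-8 + 2 \cdot 183^{2} + 176 \cdot 183\right) - 220 = \left(-8 + 2 \cdot 33489 + 32208\right) - 220 = \left(-8 + 66978 + 32208\right) - 220 = 99178 - 220 = 98958$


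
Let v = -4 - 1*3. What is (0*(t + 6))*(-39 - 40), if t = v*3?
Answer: 0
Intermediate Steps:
v = -7 (v = -4 - 3 = -7)
t = -21 (t = -7*3 = -21)
(0*(t + 6))*(-39 - 40) = (0*(-21 + 6))*(-39 - 40) = (0*(-15))*(-79) = 0*(-79) = 0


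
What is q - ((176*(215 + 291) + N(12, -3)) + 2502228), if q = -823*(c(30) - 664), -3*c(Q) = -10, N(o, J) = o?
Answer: -6142702/3 ≈ -2.0476e+6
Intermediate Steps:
c(Q) = 10/3 (c(Q) = -⅓*(-10) = 10/3)
q = 1631186/3 (q = -823*(10/3 - 664) = -823*(-1982/3) = 1631186/3 ≈ 5.4373e+5)
q - ((176*(215 + 291) + N(12, -3)) + 2502228) = 1631186/3 - ((176*(215 + 291) + 12) + 2502228) = 1631186/3 - ((176*506 + 12) + 2502228) = 1631186/3 - ((89056 + 12) + 2502228) = 1631186/3 - (89068 + 2502228) = 1631186/3 - 1*2591296 = 1631186/3 - 2591296 = -6142702/3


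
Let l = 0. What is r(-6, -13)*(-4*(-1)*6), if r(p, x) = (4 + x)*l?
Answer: 0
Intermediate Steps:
r(p, x) = 0 (r(p, x) = (4 + x)*0 = 0)
r(-6, -13)*(-4*(-1)*6) = 0*(-4*(-1)*6) = 0*(4*6) = 0*24 = 0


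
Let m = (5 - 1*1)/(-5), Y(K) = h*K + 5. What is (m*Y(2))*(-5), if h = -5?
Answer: -20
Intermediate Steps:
Y(K) = 5 - 5*K (Y(K) = -5*K + 5 = 5 - 5*K)
m = -4/5 (m = (5 - 1)*(-1/5) = 4*(-1/5) = -4/5 ≈ -0.80000)
(m*Y(2))*(-5) = -4*(5 - 5*2)/5*(-5) = -4*(5 - 10)/5*(-5) = -4/5*(-5)*(-5) = 4*(-5) = -20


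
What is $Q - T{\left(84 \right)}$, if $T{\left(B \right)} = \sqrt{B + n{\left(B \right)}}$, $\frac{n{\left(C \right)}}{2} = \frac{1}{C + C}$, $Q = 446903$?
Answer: $446903 - \frac{\sqrt{148197}}{42} \approx 4.4689 \cdot 10^{5}$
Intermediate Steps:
$n{\left(C \right)} = \frac{1}{C}$ ($n{\left(C \right)} = \frac{2}{C + C} = \frac{2}{2 C} = 2 \frac{1}{2 C} = \frac{1}{C}$)
$T{\left(B \right)} = \sqrt{B + \frac{1}{B}}$
$Q - T{\left(84 \right)} = 446903 - \sqrt{84 + \frac{1}{84}} = 446903 - \sqrt{\frac{7057}{84}} = 446903 - \frac{\sqrt{148197}}{42}$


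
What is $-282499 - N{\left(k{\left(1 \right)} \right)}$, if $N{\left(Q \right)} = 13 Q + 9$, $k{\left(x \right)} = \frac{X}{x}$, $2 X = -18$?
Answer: $-282391$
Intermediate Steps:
$X = -9$ ($X = \frac{1}{2} \left(-18\right) = -9$)
$k{\left(x \right)} = - \frac{9}{x}$
$N{\left(Q \right)} = 9 + 13 Q$
$-282499 - N{\left(k{\left(1 \right)} \right)} = -282499 - \left(9 + 13 \left(- \frac{9}{1}\right)\right) = -282499 - \left(9 + 13 \left(\left(-9\right) 1\right)\right) = -282499 - \left(9 + 13 \left(-9\right)\right) = -282499 - \left(9 - 117\right) = -282499 - -108 = -282499 + 108 = -282391$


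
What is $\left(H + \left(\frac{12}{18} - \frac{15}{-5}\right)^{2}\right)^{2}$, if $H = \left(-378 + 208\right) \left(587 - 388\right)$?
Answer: $\frac{92628313801}{81} \approx 1.1436 \cdot 10^{9}$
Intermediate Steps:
$H = -33830$ ($H = \left(-170\right) 199 = -33830$)
$\left(H + \left(\frac{12}{18} - \frac{15}{-5}\right)^{2}\right)^{2} = \left(-33830 + \left(\frac{12}{18} - \frac{15}{-5}\right)^{2}\right)^{2} = \left(-33830 + \left(12 \cdot \frac{1}{18} - -3\right)^{2}\right)^{2} = \left(-33830 + \left(\frac{2}{3} + 3\right)^{2}\right)^{2} = \left(-33830 + \left(\frac{11}{3}\right)^{2}\right)^{2} = \left(-33830 + \frac{121}{9}\right)^{2} = \left(- \frac{304349}{9}\right)^{2} = \frac{92628313801}{81}$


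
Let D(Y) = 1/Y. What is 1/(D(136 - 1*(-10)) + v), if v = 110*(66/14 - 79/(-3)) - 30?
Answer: 3066/10379161 ≈ 0.00029540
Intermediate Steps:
v = 71090/21 (v = 110*(66*(1/14) - 79*(-⅓)) - 30 = 110*(33/7 + 79/3) - 30 = 110*(652/21) - 30 = 71720/21 - 30 = 71090/21 ≈ 3385.2)
1/(D(136 - 1*(-10)) + v) = 1/(1/(136 - 1*(-10)) + 71090/21) = 1/(1/(136 + 10) + 71090/21) = 1/(1/146 + 71090/21) = 1/(10379161/3066) = 3066/10379161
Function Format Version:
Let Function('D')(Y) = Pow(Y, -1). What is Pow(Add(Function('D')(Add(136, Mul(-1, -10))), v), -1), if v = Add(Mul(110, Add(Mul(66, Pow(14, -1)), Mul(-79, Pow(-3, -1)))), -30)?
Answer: Rational(3066, 10379161) ≈ 0.00029540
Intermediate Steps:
v = Rational(71090, 21) (v = Add(Mul(110, Add(Mul(66, Rational(1, 14)), Mul(-79, Rational(-1, 3)))), -30) = Add(Mul(110, Add(Rational(33, 7), Rational(79, 3))), -30) = Add(Mul(110, Rational(652, 21)), -30) = Add(Rational(71720, 21), -30) = Rational(71090, 21) ≈ 3385.2)
Pow(Add(Function('D')(Add(136, Mul(-1, -10))), v), -1) = Pow(Add(Pow(Add(136, Mul(-1, -10)), -1), Rational(71090, 21)), -1) = Pow(Add(Pow(Add(136, 10), -1), Rational(71090, 21)), -1) = Pow(Add(Pow(146, -1), Rational(71090, 21)), -1) = Pow(Add(Rational(1, 146), Rational(71090, 21)), -1) = Pow(Rational(10379161, 3066), -1) = Rational(3066, 10379161)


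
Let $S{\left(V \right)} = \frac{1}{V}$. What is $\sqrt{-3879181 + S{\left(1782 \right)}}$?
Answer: $\frac{i \sqrt{152079411902}}{198} \approx 1969.6 i$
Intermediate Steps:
$\sqrt{-3879181 + S{\left(1782 \right)}} = \sqrt{-3879181 + \frac{1}{1782}} = \sqrt{- \frac{6912700541}{1782}} = \frac{i \sqrt{152079411902}}{198}$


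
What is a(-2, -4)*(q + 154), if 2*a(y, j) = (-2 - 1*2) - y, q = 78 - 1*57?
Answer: -175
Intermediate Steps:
q = 21 (q = 78 - 57 = 21)
a(y, j) = -2 - y/2 (a(y, j) = ((-2 - 1*2) - y)/2 = ((-2 - 2) - y)/2 = (-4 - y)/2 = -2 - y/2)
a(-2, -4)*(q + 154) = (-2 - ½*(-2))*(21 + 154) = (-2 + 1)*175 = -1*175 = -175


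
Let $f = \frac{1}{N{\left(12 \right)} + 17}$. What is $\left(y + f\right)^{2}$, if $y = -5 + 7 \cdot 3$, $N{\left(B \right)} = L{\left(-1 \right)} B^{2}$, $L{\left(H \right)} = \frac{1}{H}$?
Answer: $\frac{4124961}{16129} \approx 255.75$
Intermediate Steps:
$N{\left(B \right)} = - B^{2}$ ($N{\left(B \right)} = \frac{B^{2}}{-1} = - B^{2}$)
$y = 16$ ($y = -5 + 21 = 16$)
$f = - \frac{1}{127}$ ($f = \frac{1}{- 12^{2} + 17} = \frac{1}{\left(-1\right) 144 + 17} = \frac{1}{-144 + 17} = \frac{1}{-127} = - \frac{1}{127} \approx -0.007874$)
$\left(y + f\right)^{2} = \left(16 - \frac{1}{127}\right)^{2} = \left(\frac{2031}{127}\right)^{2} = \frac{4124961}{16129}$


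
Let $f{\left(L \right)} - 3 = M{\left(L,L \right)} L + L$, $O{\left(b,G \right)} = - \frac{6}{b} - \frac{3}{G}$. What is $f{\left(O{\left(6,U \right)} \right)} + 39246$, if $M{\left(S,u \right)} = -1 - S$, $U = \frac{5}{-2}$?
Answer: $\frac{981224}{25} \approx 39249.0$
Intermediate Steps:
$U = - \frac{5}{2}$ ($U = 5 \left(- \frac{1}{2}\right) = - \frac{5}{2} \approx -2.5$)
$f{\left(L \right)} = 3 + L + L \left(-1 - L\right)$ ($f{\left(L \right)} = 3 + \left(\left(-1 - L\right) L + L\right) = 3 + \left(L \left(-1 - L\right) + L\right) = 3 + \left(L + L \left(-1 - L\right)\right) = 3 + L + L \left(-1 - L\right)$)
$f{\left(O{\left(6,U \right)} \right)} + 39246 = \left(3 - \left(- \frac{6}{6} - \frac{3}{- \frac{5}{2}}\right)^{2}\right) + 39246 = \left(3 - \left(\left(-6\right) \frac{1}{6} - - \frac{6}{5}\right)^{2}\right) + 39246 = \left(3 - \left(-1 + \frac{6}{5}\right)^{2}\right) + 39246 = \left(3 - \left(\frac{1}{5}\right)^{2}\right) + 39246 = \left(3 - \frac{1}{25}\right) + 39246 = \frac{74}{25} + 39246 = \frac{981224}{25}$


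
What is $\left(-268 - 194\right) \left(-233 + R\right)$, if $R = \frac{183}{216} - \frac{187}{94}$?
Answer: $\frac{61009949}{564} \approx 1.0817 \cdot 10^{5}$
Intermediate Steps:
$R = - \frac{3865}{3384}$ ($R = 183 \cdot \frac{1}{216} - \frac{187}{94} = \frac{61}{72} - \frac{187}{94} = - \frac{3865}{3384} \approx -1.1421$)
$\left(-268 - 194\right) \left(-233 + R\right) = \left(-268 - 194\right) \left(-233 - \frac{3865}{3384}\right) = \left(-462\right) \left(- \frac{792337}{3384}\right) = \frac{61009949}{564}$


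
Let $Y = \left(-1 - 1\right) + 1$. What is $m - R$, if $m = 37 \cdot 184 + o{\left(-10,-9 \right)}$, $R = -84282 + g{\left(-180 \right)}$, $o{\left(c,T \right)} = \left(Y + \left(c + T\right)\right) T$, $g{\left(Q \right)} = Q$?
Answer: $91450$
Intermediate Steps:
$Y = -1$ ($Y = -2 + 1 = -1$)
$o{\left(c,T \right)} = T \left(-1 + T + c\right)$ ($o{\left(c,T \right)} = \left(-1 + \left(c + T\right)\right) T = \left(-1 + \left(T + c\right)\right) T = \left(-1 + T + c\right) T = T \left(-1 + T + c\right)$)
$R = -84462$ ($R = -84282 - 180 = -84462$)
$m = 6988$ ($m = 37 \cdot 184 - 9 \left(-1 - 9 - 10\right) = 6808 - -180 = 6808 + 180 = 6988$)
$m - R = 6988 - -84462 = 6988 + 84462 = 91450$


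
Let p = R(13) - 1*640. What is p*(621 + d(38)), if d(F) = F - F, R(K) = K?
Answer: -389367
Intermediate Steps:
p = -627 (p = 13 - 1*640 = 13 - 640 = -627)
d(F) = 0
p*(621 + d(38)) = -627*(621 + 0) = -627*621 = -389367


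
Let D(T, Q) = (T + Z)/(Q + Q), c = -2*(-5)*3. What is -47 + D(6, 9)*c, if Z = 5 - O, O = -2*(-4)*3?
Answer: -206/3 ≈ -68.667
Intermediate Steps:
O = 24 (O = 8*3 = 24)
c = 30 (c = 10*3 = 30)
Z = -19 (Z = 5 - 1*24 = 5 - 24 = -19)
D(T, Q) = (-19 + T)/(2*Q) (D(T, Q) = (T - 19)/(Q + Q) = (-19 + T)/((2*Q)) = (-19 + T)*(1/(2*Q)) = (-19 + T)/(2*Q))
-47 + D(6, 9)*c = -47 + ((1/2)*(-19 + 6)/9)*30 = -47 + ((1/2)*(1/9)*(-13))*30 = -47 - 13/18*30 = -47 - 65/3 = -206/3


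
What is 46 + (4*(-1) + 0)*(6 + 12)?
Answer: -26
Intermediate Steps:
46 + (4*(-1) + 0)*(6 + 12) = 46 + (-4 + 0)*18 = 46 - 4*18 = 46 - 72 = -26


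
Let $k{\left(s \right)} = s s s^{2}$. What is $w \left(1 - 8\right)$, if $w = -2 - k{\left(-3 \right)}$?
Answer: $581$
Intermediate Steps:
$k{\left(s \right)} = s^{4}$ ($k{\left(s \right)} = s^{2} s^{2} = s^{4}$)
$w = -83$ ($w = -2 - \left(-3\right)^{4} = -2 - 81 = -83$)
$w \left(1 - 8\right) = - 83 \left(1 - 8\right) = \left(-83\right) \left(-7\right) = 581$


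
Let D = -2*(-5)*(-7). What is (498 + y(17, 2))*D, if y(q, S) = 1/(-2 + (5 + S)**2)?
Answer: -1638490/47 ≈ -34862.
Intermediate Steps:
D = -70 (D = 10*(-7) = -70)
(498 + y(17, 2))*D = (498 + 1/(-2 + (5 + 2)**2))*(-70) = (498 + 1/(-2 + 7**2))*(-70) = (498 + 1/(-2 + 49))*(-70) = (498 + 1/47)*(-70) = (23407/47)*(-70) = -1638490/47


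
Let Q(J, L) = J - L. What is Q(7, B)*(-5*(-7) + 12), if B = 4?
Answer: 141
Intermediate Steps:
Q(7, B)*(-5*(-7) + 12) = (7 - 1*4)*(-5*(-7) + 12) = (7 - 4)*(35 + 12) = 3*47 = 141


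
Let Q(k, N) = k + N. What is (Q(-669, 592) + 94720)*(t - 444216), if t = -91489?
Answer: -50700728315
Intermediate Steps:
Q(k, N) = N + k
(Q(-669, 592) + 94720)*(t - 444216) = ((592 - 669) + 94720)*(-91489 - 444216) = (-77 + 94720)*(-535705) = 94643*(-535705) = -50700728315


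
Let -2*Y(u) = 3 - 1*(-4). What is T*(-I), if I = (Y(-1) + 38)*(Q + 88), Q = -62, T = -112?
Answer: 100464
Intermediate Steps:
Y(u) = -7/2 (Y(u) = -(3 - 1*(-4))/2 = -(3 + 4)/2 = -½*7 = -7/2)
I = 897 (I = (-7/2 + 38)*(-62 + 88) = (69/2)*26 = 897)
T*(-I) = -(-112)*897 = -112*(-897) = 100464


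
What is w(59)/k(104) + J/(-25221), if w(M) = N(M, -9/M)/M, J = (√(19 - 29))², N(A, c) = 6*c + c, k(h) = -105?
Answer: 249713/438971505 ≈ 0.00056886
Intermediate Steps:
N(A, c) = 7*c
J = -10 (J = (√(-10))² = (I*√10)² = -10)
w(M) = -63/M² (w(M) = (7*(-9/M))/M = (-63/M)/M = -63/M²)
w(59)/k(104) + J/(-25221) = -63/59²/(-105) - 10/(-25221) = -63*1/3481*(-1/105) - 10*(-1/25221) = -63/3481*(-1/105) + 10/25221 = 3/17405 + 10/25221 = 249713/438971505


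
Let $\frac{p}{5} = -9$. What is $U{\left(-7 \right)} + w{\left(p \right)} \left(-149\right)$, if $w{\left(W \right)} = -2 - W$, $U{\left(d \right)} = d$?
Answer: $-6414$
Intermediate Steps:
$p = -45$ ($p = 5 \left(-9\right) = -45$)
$U{\left(-7 \right)} + w{\left(p \right)} \left(-149\right) = -7 + \left(-2 - -45\right) \left(-149\right) = -7 + \left(-2 + 45\right) \left(-149\right) = -7 + 43 \left(-149\right) = -7 - 6407 = -6414$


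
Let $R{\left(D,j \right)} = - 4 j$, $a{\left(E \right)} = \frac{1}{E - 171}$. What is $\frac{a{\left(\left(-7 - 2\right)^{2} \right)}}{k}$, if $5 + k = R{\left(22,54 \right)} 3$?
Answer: $\frac{1}{58770} \approx 1.7015 \cdot 10^{-5}$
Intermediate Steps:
$a{\left(E \right)} = \frac{1}{-171 + E}$
$k = -653$ ($k = -5 + \left(-4\right) 54 \cdot 3 = -5 - 648 = -653$)
$\frac{a{\left(\left(-7 - 2\right)^{2} \right)}}{k} = \frac{1}{\left(-171 + \left(-7 - 2\right)^{2}\right) \left(-653\right)} = \frac{1}{-171 + \left(-9\right)^{2}} \left(- \frac{1}{653}\right) = \frac{1}{-171 + 81} \left(- \frac{1}{653}\right) = \frac{1}{-90} \left(- \frac{1}{653}\right) = \left(- \frac{1}{90}\right) \left(- \frac{1}{653}\right) = \frac{1}{58770}$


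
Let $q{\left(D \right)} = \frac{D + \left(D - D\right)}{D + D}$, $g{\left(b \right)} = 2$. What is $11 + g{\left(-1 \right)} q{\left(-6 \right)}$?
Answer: $12$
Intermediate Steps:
$q{\left(D \right)} = \frac{1}{2}$ ($q{\left(D \right)} = \frac{D + 0}{2 D} = D \frac{1}{2 D} = \frac{1}{2}$)
$11 + g{\left(-1 \right)} q{\left(-6 \right)} = 11 + 2 \cdot \frac{1}{2} = 11 + 1 = 12$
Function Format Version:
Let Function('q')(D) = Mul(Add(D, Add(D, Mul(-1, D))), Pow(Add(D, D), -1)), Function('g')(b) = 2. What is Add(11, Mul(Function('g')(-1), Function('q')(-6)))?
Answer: 12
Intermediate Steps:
Function('q')(D) = Rational(1, 2) (Function('q')(D) = Mul(Add(D, 0), Pow(Mul(2, D), -1)) = Mul(D, Mul(Rational(1, 2), Pow(D, -1))) = Rational(1, 2))
Add(11, Mul(Function('g')(-1), Function('q')(-6))) = Add(11, Mul(2, Rational(1, 2))) = Add(11, 1) = 12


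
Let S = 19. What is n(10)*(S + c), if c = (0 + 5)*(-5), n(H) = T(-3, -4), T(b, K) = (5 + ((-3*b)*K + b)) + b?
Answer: 222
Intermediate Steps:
T(b, K) = 5 + 2*b - 3*K*b (T(b, K) = (5 + (-3*K*b + b)) + b = (5 + (b - 3*K*b)) + b = (5 + b - 3*K*b) + b = 5 + 2*b - 3*K*b)
n(H) = -37 (n(H) = 5 + 2*(-3) - 3*(-4)*(-3) = 5 - 6 - 36 = -37)
c = -25 (c = 5*(-5) = -25)
n(10)*(S + c) = -37*(19 - 25) = -37*(-6) = 222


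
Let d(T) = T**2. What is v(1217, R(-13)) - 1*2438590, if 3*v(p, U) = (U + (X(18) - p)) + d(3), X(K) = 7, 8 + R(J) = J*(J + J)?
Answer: -7316641/3 ≈ -2.4389e+6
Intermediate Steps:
R(J) = -8 + 2*J**2 (R(J) = -8 + J*(J + J) = -8 + J*(2*J) = -8 + 2*J**2)
v(p, U) = 16/3 - p/3 + U/3 (v(p, U) = ((U + (7 - p)) + 3**2)/3 = ((7 + U - p) + 9)/3 = (16 + U - p)/3 = 16/3 - p/3 + U/3)
v(1217, R(-13)) - 1*2438590 = (16/3 - 1/3*1217 + (-8 + 2*(-13)**2)/3) - 1*2438590 = (16/3 - 1217/3 + (-8 + 2*169)/3) - 2438590 = (16/3 - 1217/3 + (-8 + 338)/3) - 2438590 = (16/3 - 1217/3 + (1/3)*330) - 2438590 = (16/3 - 1217/3 + 110) - 2438590 = -871/3 - 2438590 = -7316641/3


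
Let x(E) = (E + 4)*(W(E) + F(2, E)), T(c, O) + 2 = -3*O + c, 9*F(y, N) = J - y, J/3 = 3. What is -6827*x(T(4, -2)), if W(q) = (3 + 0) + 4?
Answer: -1911560/3 ≈ -6.3719e+5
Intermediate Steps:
W(q) = 7 (W(q) = 3 + 4 = 7)
J = 9 (J = 3*3 = 9)
F(y, N) = 1 - y/9 (F(y, N) = (9 - y)/9 = 1 - y/9)
T(c, O) = -2 + c - 3*O (T(c, O) = -2 + (-3*O + c) = -2 + (c - 3*O) = -2 + c - 3*O)
x(E) = 280/9 + 70*E/9 (x(E) = (E + 4)*(7 + (1 - 1/9*2)) = (4 + E)*(7 + (1 - 2/9)) = (4 + E)*(7 + 7/9) = (4 + E)*(70/9) = 280/9 + 70*E/9)
-6827*x(T(4, -2)) = -6827*(280/9 + 70*(-2 + 4 - 3*(-2))/9) = -6827*(280/9 + 70*(-2 + 4 + 6)/9) = -6827*(280/9 + (70/9)*8) = -6827*(280/9 + 560/9) = -6827*280/3 = -1911560/3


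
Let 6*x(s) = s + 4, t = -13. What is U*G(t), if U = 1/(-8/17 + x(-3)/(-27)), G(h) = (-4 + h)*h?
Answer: -46818/101 ≈ -463.54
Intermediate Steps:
x(s) = 2/3 + s/6 (x(s) = (s + 4)/6 = (4 + s)/6 = 2/3 + s/6)
G(h) = h*(-4 + h)
U = -2754/1313 (U = 1/(-8/17 + (2/3 + (1/6)*(-3))/(-27)) = 1/(-8*1/17 + (2/3 - 1/2)*(-1/27)) = 1/(-8/17 + (1/6)*(-1/27)) = 1/(-8/17 - 1/162) = 1/(-1313/2754) = -2754/1313 ≈ -2.0975)
U*G(t) = -(-2754)*(-4 - 13)/101 = -(-2754)*(-17)/101 = -2754/1313*221 = -46818/101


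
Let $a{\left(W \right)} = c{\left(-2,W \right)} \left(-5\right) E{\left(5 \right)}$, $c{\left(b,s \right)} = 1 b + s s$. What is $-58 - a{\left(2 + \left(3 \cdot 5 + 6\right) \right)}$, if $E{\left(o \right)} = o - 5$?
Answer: $-58$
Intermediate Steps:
$E{\left(o \right)} = -5 + o$
$c{\left(b,s \right)} = b + s^{2}$
$a{\left(W \right)} = 0$ ($a{\left(W \right)} = \left(-2 + W^{2}\right) \left(-5\right) \left(-5 + 5\right) = \left(10 - 5 W^{2}\right) 0 = 0$)
$-58 - a{\left(2 + \left(3 \cdot 5 + 6\right) \right)} = -58 - 0 = -58 + 0 = -58$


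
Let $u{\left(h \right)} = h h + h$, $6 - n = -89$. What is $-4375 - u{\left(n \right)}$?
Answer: $-13495$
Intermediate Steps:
$n = 95$ ($n = 6 - -89 = 6 + 89 = 95$)
$u{\left(h \right)} = h + h^{2}$ ($u{\left(h \right)} = h^{2} + h = h + h^{2}$)
$-4375 - u{\left(n \right)} = -4375 - 95 \left(1 + 95\right) = -4375 - 95 \cdot 96 = -4375 - 9120 = -13495$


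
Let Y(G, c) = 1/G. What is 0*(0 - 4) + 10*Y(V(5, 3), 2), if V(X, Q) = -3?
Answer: -10/3 ≈ -3.3333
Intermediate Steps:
0*(0 - 4) + 10*Y(V(5, 3), 2) = 0*(0 - 4) + 10/(-3) = 0*(-4) + 10*(-⅓) = 0 - 10/3 = -10/3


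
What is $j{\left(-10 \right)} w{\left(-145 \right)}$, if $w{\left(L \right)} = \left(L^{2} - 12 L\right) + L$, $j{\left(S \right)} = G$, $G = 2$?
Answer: $45240$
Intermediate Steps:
$j{\left(S \right)} = 2$
$w{\left(L \right)} = L^{2} - 11 L$
$j{\left(-10 \right)} w{\left(-145 \right)} = 2 \left(- 145 \left(-11 - 145\right)\right) = 2 \left(\left(-145\right) \left(-156\right)\right) = 2 \cdot 22620 = 45240$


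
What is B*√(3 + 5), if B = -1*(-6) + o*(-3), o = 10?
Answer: -48*√2 ≈ -67.882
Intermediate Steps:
B = -24 (B = -1*(-6) + 10*(-3) = 6 - 30 = -24)
B*√(3 + 5) = -24*√(3 + 5) = -48*√2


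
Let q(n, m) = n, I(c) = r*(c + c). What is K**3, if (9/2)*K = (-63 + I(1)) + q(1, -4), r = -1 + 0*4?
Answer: -2097152/729 ≈ -2876.8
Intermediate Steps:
r = -1 (r = -1 + 0 = -1)
I(c) = -2*c (I(c) = -(c + c) = -2*c)
K = -128/9 (K = 2*((-63 - 2*1) + 1)/9 = 2*((-63 - 2) + 1)/9 = 2*(-65 + 1)/9 = (2/9)*(-64) = -128/9 ≈ -14.222)
K**3 = (-128/9)**3 = -2097152/729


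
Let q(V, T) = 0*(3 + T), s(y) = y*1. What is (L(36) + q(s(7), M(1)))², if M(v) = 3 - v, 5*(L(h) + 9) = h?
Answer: 81/25 ≈ 3.2400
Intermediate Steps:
L(h) = -9 + h/5
s(y) = y
q(V, T) = 0
(L(36) + q(s(7), M(1)))² = ((-9 + (⅕)*36) + 0)² = ((-9 + 36/5) + 0)² = (-9/5 + 0)² = (-9/5)² = 81/25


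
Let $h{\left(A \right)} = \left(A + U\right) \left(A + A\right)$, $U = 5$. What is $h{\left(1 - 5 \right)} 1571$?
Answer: $-12568$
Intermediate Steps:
$h{\left(A \right)} = 2 A \left(5 + A\right)$ ($h{\left(A \right)} = \left(A + 5\right) \left(A + A\right) = \left(5 + A\right) 2 A = 2 A \left(5 + A\right)$)
$h{\left(1 - 5 \right)} 1571 = 2 \left(1 - 5\right) \left(5 + \left(1 - 5\right)\right) 1571 = 2 \left(-4\right) \left(5 - 4\right) 1571 = 2 \left(-4\right) 1 \cdot 1571 = \left(-8\right) 1571 = -12568$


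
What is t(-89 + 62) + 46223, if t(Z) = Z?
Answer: 46196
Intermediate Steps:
t(-89 + 62) + 46223 = (-89 + 62) + 46223 = -27 + 46223 = 46196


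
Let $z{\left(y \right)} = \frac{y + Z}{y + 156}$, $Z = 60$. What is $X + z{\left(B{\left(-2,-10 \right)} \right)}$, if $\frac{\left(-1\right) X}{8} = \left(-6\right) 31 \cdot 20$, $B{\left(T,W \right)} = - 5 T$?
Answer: $\frac{2470115}{83} \approx 29760.0$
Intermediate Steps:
$z{\left(y \right)} = \frac{60 + y}{156 + y}$ ($z{\left(y \right)} = \frac{y + 60}{y + 156} = \frac{60 + y}{156 + y}$)
$X = 29760$ ($X = - 8 \left(-6\right) 31 \cdot 20 = - 8 \left(\left(-186\right) 20\right) = \left(-8\right) \left(-3720\right) = 29760$)
$X + z{\left(B{\left(-2,-10 \right)} \right)} = 29760 + \frac{60 - -10}{156 - -10} = 29760 + \frac{60 + 10}{156 + 10} = 29760 + \frac{1}{166} \cdot 70 = 29760 + \frac{35}{83} = \frac{2470115}{83}$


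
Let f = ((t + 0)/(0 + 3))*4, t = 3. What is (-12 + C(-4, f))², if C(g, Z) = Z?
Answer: 64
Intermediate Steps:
f = 4 (f = ((3 + 0)/(0 + 3))*4 = (3/3)*4 = (3*(⅓))*4 = 1*4 = 4)
(-12 + C(-4, f))² = (-12 + 4)² = (-8)² = 64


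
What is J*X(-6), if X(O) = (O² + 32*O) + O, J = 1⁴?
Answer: -162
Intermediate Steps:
J = 1
X(O) = O² + 33*O
J*X(-6) = 1*(-6*(33 - 6)) = 1*(-6*27) = 1*(-162) = -162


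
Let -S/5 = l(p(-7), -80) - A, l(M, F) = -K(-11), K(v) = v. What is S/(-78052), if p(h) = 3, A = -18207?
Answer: 45545/39026 ≈ 1.1670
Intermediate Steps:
l(M, F) = 11 (l(M, F) = -1*(-11) = 11)
S = -91090 (S = -5*(11 - 1*(-18207)) = -5*(11 + 18207) = -5*18218 = -91090)
S/(-78052) = -91090/(-78052) = -91090*(-1/78052) = 45545/39026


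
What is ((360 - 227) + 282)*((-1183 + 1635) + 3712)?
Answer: 1728060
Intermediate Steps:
((360 - 227) + 282)*((-1183 + 1635) + 3712) = (133 + 282)*(452 + 3712) = 415*4164 = 1728060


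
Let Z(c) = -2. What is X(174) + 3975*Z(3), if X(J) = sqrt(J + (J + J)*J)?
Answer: -7950 + sqrt(60726) ≈ -7703.6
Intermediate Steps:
X(J) = sqrt(J + 2*J**2) (X(J) = sqrt(J + (2*J)*J) = sqrt(J + 2*J**2))
X(174) + 3975*Z(3) = sqrt(174*(1 + 2*174)) + 3975*(-2) = sqrt(174*(1 + 348)) - 7950 = sqrt(174*349) - 7950 = sqrt(60726) - 7950 = -7950 + sqrt(60726)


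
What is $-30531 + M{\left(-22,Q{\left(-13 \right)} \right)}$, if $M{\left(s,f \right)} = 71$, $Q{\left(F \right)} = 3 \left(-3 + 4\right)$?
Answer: $-30460$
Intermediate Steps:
$Q{\left(F \right)} = 3$ ($Q{\left(F \right)} = 3 \cdot 1 = 3$)
$-30531 + M{\left(-22,Q{\left(-13 \right)} \right)} = -30531 + 71 = -30460$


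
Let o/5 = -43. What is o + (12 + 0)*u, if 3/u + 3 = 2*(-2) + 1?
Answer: -221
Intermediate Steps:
o = -215 (o = 5*(-43) = -215)
u = -1/2 (u = 3/(-3 + (2*(-2) + 1)) = 3/(-3 + (-4 + 1)) = 3/(-3 - 3) = 3/(-6) = 3*(-1/6) = -1/2 ≈ -0.50000)
o + (12 + 0)*u = -215 + (12 + 0)*(-1/2) = -215 + 12*(-1/2) = -215 - 6 = -221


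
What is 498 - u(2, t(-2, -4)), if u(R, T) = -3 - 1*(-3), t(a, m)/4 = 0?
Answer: 498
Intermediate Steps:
t(a, m) = 0 (t(a, m) = 4*0 = 0)
u(R, T) = 0 (u(R, T) = -3 + 3 = 0)
498 - u(2, t(-2, -4)) = 498 - 1*0 = 498 + 0 = 498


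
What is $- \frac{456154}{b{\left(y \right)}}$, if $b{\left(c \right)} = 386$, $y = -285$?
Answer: $- \frac{228077}{193} \approx -1181.7$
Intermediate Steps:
$- \frac{456154}{b{\left(y \right)}} = - \frac{456154}{386} = \left(-456154\right) \frac{1}{386} = - \frac{228077}{193}$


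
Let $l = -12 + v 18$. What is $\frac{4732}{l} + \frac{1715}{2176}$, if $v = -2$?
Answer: $- \frac{638407}{6528} \approx -97.795$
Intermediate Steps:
$l = -48$ ($l = -12 - 36 = -48$)
$\frac{4732}{l} + \frac{1715}{2176} = \frac{4732}{-48} + \frac{1715}{2176} = 4732 \left(- \frac{1}{48}\right) + 1715 \cdot \frac{1}{2176} = - \frac{1183}{12} + \frac{1715}{2176} = - \frac{638407}{6528}$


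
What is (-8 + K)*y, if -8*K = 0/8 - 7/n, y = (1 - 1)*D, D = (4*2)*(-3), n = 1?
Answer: 0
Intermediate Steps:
D = -24 (D = 8*(-3) = -24)
y = 0 (y = (1 - 1)*(-24) = 0*(-24) = 0)
K = 7/8 (K = -(0/8 - 7/1)/8 = -(0*(⅛) - 7*1)/8 = -(0 - 7)/8 = -⅛*(-7) = 7/8 ≈ 0.87500)
(-8 + K)*y = (-8 + 7/8)*0 = -57/8*0 = 0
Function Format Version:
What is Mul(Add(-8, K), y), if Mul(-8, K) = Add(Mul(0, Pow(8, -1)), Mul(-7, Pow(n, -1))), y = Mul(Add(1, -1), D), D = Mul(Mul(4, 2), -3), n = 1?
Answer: 0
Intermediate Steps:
D = -24 (D = Mul(8, -3) = -24)
y = 0 (y = Mul(Add(1, -1), -24) = Mul(0, -24) = 0)
K = Rational(7, 8) (K = Mul(Rational(-1, 8), Add(Mul(0, Pow(8, -1)), Mul(-7, Pow(1, -1)))) = Mul(Rational(-1, 8), Add(Mul(0, Rational(1, 8)), Mul(-7, 1))) = Mul(Rational(-1, 8), Add(0, -7)) = Mul(Rational(-1, 8), -7) = Rational(7, 8) ≈ 0.87500)
Mul(Add(-8, K), y) = Mul(Add(-8, Rational(7, 8)), 0) = Mul(Rational(-57, 8), 0) = 0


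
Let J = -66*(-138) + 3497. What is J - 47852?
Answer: -35247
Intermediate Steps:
J = 12605 (J = 9108 + 3497 = 12605)
J - 47852 = 12605 - 47852 = -35247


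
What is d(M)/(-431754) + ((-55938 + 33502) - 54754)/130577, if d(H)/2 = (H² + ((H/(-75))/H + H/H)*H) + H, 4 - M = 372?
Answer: -2568850597786/2114142827175 ≈ -1.2151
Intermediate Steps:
M = -368 (M = 4 - 1*372 = 4 - 372 = -368)
d(H) = 2*H² + 298*H/75 (d(H) = 2*((H² + ((H/(-75))/H + H/H)*H) + H) = 2*((H² + ((H*(-1/75))/H + 1)*H) + H) = 2*((H² + ((-H/75)/H + 1)*H) + H) = 2*((H² + (-1/75 + 1)*H) + H) = 2*((H² + 74*H/75) + H) = 2*(H² + 149*H/75) = 2*H² + 298*H/75)
d(M)/(-431754) + ((-55938 + 33502) - 54754)/130577 = ((2/75)*(-368)*(149 + 75*(-368)))/(-431754) + ((-55938 + 33502) - 54754)/130577 = ((2/75)*(-368)*(149 - 27600))*(-1/431754) + (-22436 - 54754)*(1/130577) = ((2/75)*(-368)*(-27451))*(-1/431754) - 77190*1/130577 = (20203936/75)*(-1/431754) - 77190/130577 = -10101968/16190775 - 77190/130577 = -2568850597786/2114142827175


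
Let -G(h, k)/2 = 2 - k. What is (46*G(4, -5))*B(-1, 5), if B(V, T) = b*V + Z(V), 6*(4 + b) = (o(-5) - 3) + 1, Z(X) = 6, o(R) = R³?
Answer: -60214/3 ≈ -20071.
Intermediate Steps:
G(h, k) = -4 + 2*k (G(h, k) = -2*(2 - k) = -4 + 2*k)
b = -151/6 (b = -4 + (((-5)³ - 3) + 1)/6 = -4 + ((-125 - 3) + 1)/6 = -4 + (-128 + 1)/6 = -4 + (⅙)*(-127) = -4 - 127/6 = -151/6 ≈ -25.167)
B(V, T) = 6 - 151*V/6 (B(V, T) = -151*V/6 + 6 = 6 - 151*V/6)
(46*G(4, -5))*B(-1, 5) = (46*(-4 + 2*(-5)))*(6 - 151/6*(-1)) = (46*(-4 - 10))*(6 + 151/6) = (46*(-14))*(187/6) = -644*187/6 = -60214/3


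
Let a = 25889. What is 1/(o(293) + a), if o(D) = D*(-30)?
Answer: 1/17099 ≈ 5.8483e-5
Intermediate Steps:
o(D) = -30*D
1/(o(293) + a) = 1/(-30*293 + 25889) = 1/(-8790 + 25889) = 1/17099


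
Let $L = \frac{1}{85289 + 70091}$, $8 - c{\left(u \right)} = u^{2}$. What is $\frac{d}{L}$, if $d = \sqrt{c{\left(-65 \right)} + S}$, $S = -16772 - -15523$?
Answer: $155380 i \sqrt{5466} \approx 1.1488 \cdot 10^{7} i$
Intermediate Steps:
$c{\left(u \right)} = 8 - u^{2}$
$L = \frac{1}{155380} \approx 6.4358 \cdot 10^{-6}$
$S = -1249$ ($S = -16772 + 15523 = -1249$)
$d = i \sqrt{5466}$ ($d = \sqrt{\left(8 - \left(-65\right)^{2}\right) - 1249} = \sqrt{\left(8 - 4225\right) - 1249} = \sqrt{-4217 - 1249} = \sqrt{-5466} = i \sqrt{5466} \approx 73.932 i$)
$\frac{d}{L} = i \sqrt{5466} \frac{1}{\frac{1}{155380}} = i \sqrt{5466} \cdot 155380 = 155380 i \sqrt{5466}$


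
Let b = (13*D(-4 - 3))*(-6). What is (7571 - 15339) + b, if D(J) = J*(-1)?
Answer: -8314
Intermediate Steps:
D(J) = -J
b = -546 (b = (13*(-(-4 - 3)))*(-6) = (13*(-1*(-7)))*(-6) = (13*7)*(-6) = 91*(-6) = -546)
(7571 - 15339) + b = (7571 - 15339) - 546 = -7768 - 546 = -8314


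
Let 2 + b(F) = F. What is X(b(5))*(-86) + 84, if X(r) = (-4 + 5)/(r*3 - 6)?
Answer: 166/3 ≈ 55.333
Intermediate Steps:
b(F) = -2 + F
X(r) = 1/(-6 + 3*r) (X(r) = 1/(3*r - 6) = 1/(-6 + 3*r))
X(b(5))*(-86) + 84 = (1/(3*(-2 + (-2 + 5))))*(-86) + 84 = (1/(3*(-2 + 3)))*(-86) + 84 = ((⅓)/1)*(-86) + 84 = ((⅓)*1)*(-86) + 84 = (⅓)*(-86) + 84 = -86/3 + 84 = 166/3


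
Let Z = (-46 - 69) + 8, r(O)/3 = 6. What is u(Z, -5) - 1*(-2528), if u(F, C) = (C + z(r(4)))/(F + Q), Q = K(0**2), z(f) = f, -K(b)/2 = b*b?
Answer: 270483/107 ≈ 2527.9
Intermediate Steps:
K(b) = -2*b**2 (K(b) = -2*b*b = -2*b**2)
r(O) = 18 (r(O) = 3*6 = 18)
Q = 0 (Q = -2*(0**2)**2 = -2*0**2 = -2*0 = 0)
Z = -107 (Z = -115 + 8 = -107)
u(F, C) = (18 + C)/F (u(F, C) = (C + 18)/(F + 0) = (18 + C)/F)
u(Z, -5) - 1*(-2528) = (18 - 5)/(-107) - 1*(-2528) = -1/107*13 + 2528 = -13/107 + 2528 = 270483/107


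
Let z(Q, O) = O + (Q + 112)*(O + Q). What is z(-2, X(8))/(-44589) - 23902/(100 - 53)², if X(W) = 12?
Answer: -1068222686/98497101 ≈ -10.845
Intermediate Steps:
z(Q, O) = O + (112 + Q)*(O + Q)
z(-2, X(8))/(-44589) - 23902/(100 - 53)² = ((-2)² + 112*(-2) + 113*12 + 12*(-2))/(-44589) - 23902/(100 - 53)² = (4 - 224 + 1356 - 24)*(-1/44589) - 23902/(47²) = 1112*(-1/44589) - 23902/2209 = -1112/44589 - 23902*1/2209 = -1112/44589 - 23902/2209 = -1068222686/98497101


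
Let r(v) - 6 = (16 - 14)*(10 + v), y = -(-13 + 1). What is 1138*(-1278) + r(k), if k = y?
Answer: -1454314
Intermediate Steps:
y = 12 (y = -1*(-12) = 12)
k = 12
r(v) = 26 + 2*v (r(v) = 6 + (16 - 14)*(10 + v) = 6 + 2*(10 + v) = 6 + (20 + 2*v) = 26 + 2*v)
1138*(-1278) + r(k) = 1138*(-1278) + (26 + 2*12) = -1454364 + (26 + 24) = -1454364 + 50 = -1454314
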